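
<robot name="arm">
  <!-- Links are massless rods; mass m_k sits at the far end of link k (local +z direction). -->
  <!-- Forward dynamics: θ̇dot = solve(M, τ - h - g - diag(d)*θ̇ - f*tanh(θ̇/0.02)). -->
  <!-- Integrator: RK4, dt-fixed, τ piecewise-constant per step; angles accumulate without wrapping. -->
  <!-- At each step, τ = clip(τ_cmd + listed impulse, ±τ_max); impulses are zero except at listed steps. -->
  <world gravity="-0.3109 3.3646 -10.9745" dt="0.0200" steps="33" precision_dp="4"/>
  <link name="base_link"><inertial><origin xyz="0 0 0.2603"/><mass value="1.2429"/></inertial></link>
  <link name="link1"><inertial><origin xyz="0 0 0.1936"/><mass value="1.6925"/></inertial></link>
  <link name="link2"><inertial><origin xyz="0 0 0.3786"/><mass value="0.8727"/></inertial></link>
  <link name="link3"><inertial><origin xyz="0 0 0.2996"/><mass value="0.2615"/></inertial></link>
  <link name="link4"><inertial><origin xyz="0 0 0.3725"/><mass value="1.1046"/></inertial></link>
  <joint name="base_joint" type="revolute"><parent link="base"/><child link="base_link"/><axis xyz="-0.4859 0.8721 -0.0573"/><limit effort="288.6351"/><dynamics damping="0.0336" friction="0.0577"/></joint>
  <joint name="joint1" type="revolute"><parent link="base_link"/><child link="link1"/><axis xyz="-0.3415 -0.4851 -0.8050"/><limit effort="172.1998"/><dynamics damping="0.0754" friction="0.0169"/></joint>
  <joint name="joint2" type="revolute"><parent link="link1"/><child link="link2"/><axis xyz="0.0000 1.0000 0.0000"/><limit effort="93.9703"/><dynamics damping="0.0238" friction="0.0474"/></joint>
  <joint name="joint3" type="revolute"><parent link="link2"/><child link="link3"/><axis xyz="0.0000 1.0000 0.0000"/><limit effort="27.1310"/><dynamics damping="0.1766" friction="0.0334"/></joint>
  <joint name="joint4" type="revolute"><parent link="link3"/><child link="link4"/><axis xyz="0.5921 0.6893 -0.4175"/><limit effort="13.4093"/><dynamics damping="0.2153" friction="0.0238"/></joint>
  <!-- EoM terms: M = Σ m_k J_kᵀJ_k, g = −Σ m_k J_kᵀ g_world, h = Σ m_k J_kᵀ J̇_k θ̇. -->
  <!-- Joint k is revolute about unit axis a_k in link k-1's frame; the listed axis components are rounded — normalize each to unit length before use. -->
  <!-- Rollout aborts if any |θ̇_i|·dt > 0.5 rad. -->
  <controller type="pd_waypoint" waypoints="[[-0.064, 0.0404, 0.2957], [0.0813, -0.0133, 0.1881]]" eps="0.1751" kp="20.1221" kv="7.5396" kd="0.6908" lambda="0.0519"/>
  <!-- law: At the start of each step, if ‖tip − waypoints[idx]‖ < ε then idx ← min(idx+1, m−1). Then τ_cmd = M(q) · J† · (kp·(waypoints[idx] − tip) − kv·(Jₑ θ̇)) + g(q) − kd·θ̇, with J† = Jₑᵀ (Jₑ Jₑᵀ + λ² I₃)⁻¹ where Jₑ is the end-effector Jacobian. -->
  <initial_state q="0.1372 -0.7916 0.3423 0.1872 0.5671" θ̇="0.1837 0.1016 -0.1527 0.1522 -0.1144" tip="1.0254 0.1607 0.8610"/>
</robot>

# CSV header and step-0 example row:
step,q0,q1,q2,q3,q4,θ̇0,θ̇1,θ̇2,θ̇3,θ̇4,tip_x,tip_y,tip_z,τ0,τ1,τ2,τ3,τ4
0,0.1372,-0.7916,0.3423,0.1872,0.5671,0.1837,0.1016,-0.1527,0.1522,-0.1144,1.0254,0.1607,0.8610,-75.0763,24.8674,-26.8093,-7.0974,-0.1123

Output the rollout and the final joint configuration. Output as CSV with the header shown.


step,q0,q1,q2,q3,q4,θ̇0,θ̇1,θ̇2,θ̇3,θ̇4,tip_x,tip_y,tip_z,τ0,τ1,τ2,τ3,τ4
1,0.1315,-0.7899,0.3442,0.1963,0.5774,-0.7404,0.1157,0.3527,0.7840,1.0881,1.0226,0.1602,0.8578,-65.9130,22.5468,-25.2233,-7.5917,-1.2809
2,0.1104,-0.7822,0.3565,0.2204,0.6025,-1.3672,0.6937,0.8962,1.6450,1.3542,1.0118,0.1592,0.8513,-57.0980,19.7800,-23.4841,-7.9434,-1.5070
3,0.0772,-0.7688,0.3777,0.2572,0.6334,-1.9407,0.7258,1.2652,2.0665,1.6397,0.9941,0.1579,0.8427,-48.3876,17.3605,-21.5489,-7.8778,-1.6742
4,0.0341,-0.7536,0.4060,0.3023,0.6659,-2.3580,0.8524,1.5860,2.4611,1.5328,0.9707,0.1563,0.8327,-40.6056,15.1328,-19.7902,-7.8002,-1.5534
5,-0.0165,-0.7384,0.4394,0.3526,0.6972,-2.7012,0.7371,1.7874,2.5943,1.5225,0.9425,0.1543,0.8217,-33.5084,13.2914,-18.1636,-7.6146,-1.5449
6,-0.0729,-0.7246,0.4763,0.4055,0.7266,-2.9361,0.6784,1.9224,2.7128,1.3585,0.9105,0.1519,0.8100,-27.3779,11.7127,-16.7997,-7.5155,-1.4609
7,-0.1333,-0.7129,0.5151,0.4595,0.7535,-3.1046,0.5401,1.9781,2.7085,1.2899,0.8755,0.1491,0.7976,-21.9410,10.4066,-15.6239,-7.4265,-1.4789
8,-0.1963,-0.7033,0.5545,0.5136,0.7784,-3.2036,0.4429,1.9820,2.7085,1.1576,0.8384,0.1458,0.7848,-17.2692,9.3013,-14.6661,-7.4222,-1.4648
9,-0.2609,-0.6959,0.5936,0.5671,0.8011,-3.2574,0.3276,1.9426,2.6576,1.0792,0.7999,0.1421,0.7716,-13.1629,8.3695,-13.8630,-7.4449,-1.4960
10,-0.3261,-0.6905,0.6316,0.6197,0.8221,-3.2713,0.2341,1.8737,2.6078,0.9812,0.7605,0.1380,0.7582,-9.6068,7.5749,-13.2065,-7.5127,-1.5068
11,-0.3914,-0.6870,0.6680,0.6710,0.8413,-3.2579,0.1426,1.7851,2.5394,0.9049,0.7208,0.1337,0.7445,-6.4848,6.8915,-12.6567,-7.5951,-1.5230
12,-0.4561,-0.6851,0.7026,0.7210,0.8589,-3.2227,0.0623,1.6841,2.4682,0.8270,0.6813,0.1291,0.7306,-3.7532,6.2994,-12.1960,-7.6901,-1.5228
13,-0.5200,-0.6847,0.7351,0.7695,0.8750,-3.1719,-0.0092,1.5775,2.3921,0.7519,0.6423,0.1244,0.7167,-1.3529,5.7803,-11.8034,-7.7856,-1.5086
14,-0.5828,-0.6857,0.7654,0.8164,0.8896,-3.1097,-0.0722,1.4696,2.3126,0.6784,0.6040,0.1195,0.7028,0.7612,5.3204,-11.4634,-7.8754,-1.4797
15,-0.6443,-0.6879,0.7937,0.8617,0.9028,-3.0396,-0.1318,1.3620,2.2274,0.6160,0.5668,0.1147,0.6889,2.6404,4.9121,-11.1596,-7.9533,-1.4435
16,-0.7042,-0.6912,0.8198,0.9053,0.9148,-2.9633,-0.1852,1.2564,2.1419,0.5553,0.5308,0.1098,0.6750,4.3082,4.5489,-10.8850,-8.0196,-1.3939
17,-0.7627,-0.6955,0.8438,0.9472,0.9256,-2.8830,-0.2333,1.1547,2.0553,0.4981,0.4961,0.1049,0.6613,5.7934,4.2242,-10.6320,-8.0720,-1.3341
18,-0.8195,-0.7007,0.8659,0.9874,0.9353,-2.7999,-0.2760,1.0581,1.9684,0.4437,0.4629,0.1002,0.6478,7.1182,3.9331,-10.3955,-8.1101,-1.2654
19,-0.8746,-0.7067,0.8861,1.0258,0.9439,-2.7152,-0.3137,0.9671,1.8816,0.3922,0.4311,0.0956,0.6345,8.3023,3.6714,-10.1716,-8.1343,-1.1899
20,-0.9280,-0.7134,0.9045,1.0625,0.9515,-2.6298,-0.3463,0.8822,1.7951,0.3437,0.4008,0.0911,0.6214,9.3624,3.4357,-9.9576,-8.1454,-1.1094
21,-0.9797,-0.7207,0.9213,1.0975,0.9581,-2.5444,-0.3742,0.8035,1.7096,0.2981,0.3720,0.0868,0.6086,10.3127,3.2232,-9.7515,-8.1444,-1.0256
22,-1.0297,-0.7285,0.9366,1.1308,0.9638,-2.4594,-0.3976,0.7311,1.6252,0.2554,0.3447,0.0827,0.5960,11.1659,3.0313,-9.5520,-8.1328,-0.9400
23,-1.0781,-0.7367,0.9506,1.1624,0.9687,-2.3754,-0.4165,0.6647,1.5424,0.2158,0.3189,0.0787,0.5838,11.9327,2.8581,-9.3581,-8.1118,-0.8539
24,-1.1247,-0.7453,0.9632,1.1924,0.9728,-2.2926,-0.4314,0.6041,1.4615,0.1792,0.2945,0.0750,0.5719,12.6227,2.7016,-9.1693,-8.0830,-0.7685
25,-1.1697,-0.7541,0.9748,1.2208,0.9762,-2.2113,-0.4423,0.5492,1.3828,0.1455,0.2716,0.0714,0.5603,13.2442,2.5603,-8.9851,-8.0474,-0.6845
26,-1.2132,-0.7631,0.9852,1.2477,0.9790,-2.1316,-0.4497,0.4994,1.3065,0.1147,0.2499,0.0681,0.5491,13.8045,2.4327,-8.8053,-8.0064,-0.6027
27,-1.2550,-0.7722,0.9948,1.2730,0.9811,-2.0539,-0.4539,0.4546,1.2328,0.0867,0.2296,0.0649,0.5383,14.3100,2.3175,-8.6297,-7.9610,-0.5238
28,-1.2953,-0.7813,1.0034,1.2969,0.9827,-1.9780,-0.4550,0.4142,1.1619,0.0614,0.2105,0.0619,0.5278,14.7665,2.2135,-8.4582,-7.9121,-0.4479
29,-1.3341,-0.7904,1.0113,1.3195,0.9838,-1.9042,-0.4536,0.3781,1.0939,0.0390,0.1926,0.0592,0.5177,15.1791,2.1198,-8.2907,-7.8606,-0.3756
30,-1.3715,-0.7995,1.0186,1.3407,0.9845,-1.8326,-0.4503,0.3458,1.0285,0.0200,0.1757,0.0566,0.5079,15.5532,2.0351,-8.1267,-7.8069,-0.3078
31,-1.4074,-0.8085,1.0252,1.3606,0.9848,-1.7631,-0.4460,0.3171,0.9652,0.0065,0.1599,0.0541,0.4985,15.8947,1.9578,-7.9653,-7.7512,-0.2463
32,-1.4420,-0.8174,1.0313,1.3792,0.9849,-1.6958,-0.4411,0.2917,0.9044,-0.0023,0.1451,0.0519,0.4895,16.2063,1.8876,-7.8067,-7.6941,-0.1904
33,-1.4753,-0.8262,1.0369,1.3967,0.9849,-1.6304,-0.4348,0.2691,0.8467,-0.0090,0.1313,0.0497,0.4807,,,,,
# final q (rad): -1.4753 -0.8262 1.0369 1.3967 0.9849


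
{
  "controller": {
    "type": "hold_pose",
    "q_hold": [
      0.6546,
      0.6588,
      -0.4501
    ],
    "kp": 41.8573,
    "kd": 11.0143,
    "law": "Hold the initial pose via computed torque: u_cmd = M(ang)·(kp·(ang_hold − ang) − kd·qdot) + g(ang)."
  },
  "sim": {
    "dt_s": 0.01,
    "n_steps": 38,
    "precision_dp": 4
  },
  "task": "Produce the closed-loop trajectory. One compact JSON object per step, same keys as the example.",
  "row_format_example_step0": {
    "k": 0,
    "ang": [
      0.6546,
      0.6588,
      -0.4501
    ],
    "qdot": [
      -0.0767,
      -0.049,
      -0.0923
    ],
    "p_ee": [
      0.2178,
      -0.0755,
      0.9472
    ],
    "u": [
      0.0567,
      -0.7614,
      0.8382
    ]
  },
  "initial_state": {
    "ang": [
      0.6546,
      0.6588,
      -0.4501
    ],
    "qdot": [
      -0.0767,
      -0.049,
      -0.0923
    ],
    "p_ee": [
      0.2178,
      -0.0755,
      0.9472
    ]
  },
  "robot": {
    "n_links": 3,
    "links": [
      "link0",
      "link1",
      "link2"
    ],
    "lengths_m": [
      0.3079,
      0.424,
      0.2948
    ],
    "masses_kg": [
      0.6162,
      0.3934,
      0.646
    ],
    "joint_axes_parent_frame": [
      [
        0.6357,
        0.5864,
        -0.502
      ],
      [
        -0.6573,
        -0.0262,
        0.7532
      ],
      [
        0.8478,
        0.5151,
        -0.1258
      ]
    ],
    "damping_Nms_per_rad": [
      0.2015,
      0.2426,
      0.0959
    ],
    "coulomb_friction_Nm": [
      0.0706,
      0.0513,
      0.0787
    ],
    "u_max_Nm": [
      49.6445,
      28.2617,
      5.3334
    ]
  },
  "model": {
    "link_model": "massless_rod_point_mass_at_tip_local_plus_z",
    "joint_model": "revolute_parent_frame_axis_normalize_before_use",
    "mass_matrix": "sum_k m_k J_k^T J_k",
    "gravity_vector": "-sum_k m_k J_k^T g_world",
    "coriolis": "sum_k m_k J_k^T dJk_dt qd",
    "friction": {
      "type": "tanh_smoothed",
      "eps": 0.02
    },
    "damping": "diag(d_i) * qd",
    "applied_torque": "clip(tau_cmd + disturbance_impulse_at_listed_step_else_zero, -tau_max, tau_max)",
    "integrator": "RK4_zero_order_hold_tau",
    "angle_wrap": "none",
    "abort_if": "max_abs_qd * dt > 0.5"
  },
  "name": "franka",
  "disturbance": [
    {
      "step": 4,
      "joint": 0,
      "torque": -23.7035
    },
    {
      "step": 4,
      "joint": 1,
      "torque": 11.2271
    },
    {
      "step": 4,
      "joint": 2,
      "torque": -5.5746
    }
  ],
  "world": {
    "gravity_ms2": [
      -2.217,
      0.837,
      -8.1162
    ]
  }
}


{"k":1,"ang":[0.654,0.6587,-0.4507],"qdot":[-0.0545,0.0104,-0.035],"p_ee":[0.2174,-0.075,0.9473],"u":[0.0077,-0.7471,0.8198]}
{"k":2,"ang":[0.6535,0.6588,-0.4509],"qdot":[-0.0481,0.0167,-0.0115],"p_ee":[0.2171,-0.0745,0.9474],"u":[-0.0384,-0.7271,0.805]}
{"k":3,"ang":[0.653,0.659,-0.451],"qdot":[-0.0427,0.0132,-0.0065],"p_ee":[0.2168,-0.0741,0.9474],"u":[-0.0819,-0.708,0.7944]}
{"k":4,"ang":[0.6526,0.6591,-0.451],"qdot":[-0.0366,0.0114,-0.0046],"p_ee":[0.2165,-0.0738,0.9475],"u":[-23.8263,10.5365,-4.7893]}
{"k":5,"ang":[0.6522,0.6629,-0.4511],"qdot":[-0.0546,0.7233,-0.0189],"p_ee":[0.2155,-0.0721,0.9476],"u":[2.5104,-1.9298,1.4029]}
{"k":6,"ang":[0.6515,0.6692,-0.4513],"qdot":[-0.0854,0.544,-0.0252],"p_ee":[0.2138,-0.0692,0.9477],"u":[2.296,-1.8151,1.3459]}
{"k":7,"ang":[0.6505,0.674,-0.4516],"qdot":[-0.1037,0.4067,-0.0232],"p_ee":[0.2123,-0.0668,0.9478],"u":[2.092,-1.7101,1.2921]}
{"k":8,"ang":[0.6494,0.6775,-0.4518],"qdot":[-0.1127,0.3003,-0.0187],"p_ee":[0.211,-0.0647,0.948],"u":[1.8983,-1.6134,1.2422]}
{"k":9,"ang":[0.6483,0.68,-0.452],"qdot":[-0.1149,0.2171,-0.0145],"p_ee":[0.2098,-0.0629,0.9482],"u":[1.7148,-1.5241,1.1962]}
{"k":10,"ang":[0.6472,0.6819,-0.4521],"qdot":[-0.1121,0.1517,-0.0115],"p_ee":[0.2088,-0.0614,0.9484],"u":[1.5412,-1.4413,1.1539]}
{"k":11,"ang":[0.6461,0.6831,-0.4522],"qdot":[-0.106,0.1001,-0.0095],"p_ee":[0.2079,-0.0602,0.9485],"u":[1.3772,-1.3645,1.1149]}
{"k":12,"ang":[0.6451,0.6839,-0.4523],"qdot":[-0.0975,0.0596,-0.008],"p_ee":[0.2072,-0.0592,0.9487],"u":[1.2226,-1.2931,1.079]}
{"k":13,"ang":[0.6441,0.6844,-0.4524],"qdot":[-0.0872,0.0289,-0.0065],"p_ee":[0.2066,-0.0583,0.9488],"u":[1.077,-1.2269,1.0456]}
{"k":14,"ang":[0.6433,0.6846,-0.4524],"qdot":[-0.0733,0.0127,-0.0036],"p_ee":[0.2061,-0.0577,0.9489],"u":[0.94,-1.1665,1.015]}
{"k":15,"ang":[0.6427,0.6846,-0.4524],"qdot":[-0.0566,0.0079,-0.0012],"p_ee":[0.2057,-0.0572,0.949],"u":[0.8114,-1.1117,0.9874]}
{"k":16,"ang":[0.6422,0.6847,-0.4525],"qdot":[-0.0401,0.0062,-0.0002],"p_ee":[0.2055,-0.0568,0.9491],"u":[0.691,-1.0611,0.9621]}
{"k":17,"ang":[0.6418,0.6847,-0.4525],"qdot":[-0.0251,0.005,0.0004],"p_ee":[0.2053,-0.0566,0.9492],"u":[0.5787,-1.014,0.9387]}
{"k":18,"ang":[0.6417,0.6848,-0.4525],"qdot":[-0.0124,0.0029,0.0011],"p_ee":[0.2052,-0.0564,0.9492],"u":[0.4752,-0.9704,0.917]}
{"k":19,"ang":[0.6416,0.6848,-0.4525],"qdot":[-0.0021,-0.0006,0.0024],"p_ee":[0.2051,-0.0564,0.9492],"u":[0.3814,-0.9305,0.897]}
{"k":20,"ang":[0.6416,0.6847,-0.4525],"qdot":[0.0061,-0.0048,0.004],"p_ee":[0.2052,-0.0564,0.9492],"u":[0.2972,-0.8945,0.8788]}
{"k":21,"ang":[0.6417,0.6846,-0.4524],"qdot":[0.0128,-0.0092,0.005],"p_ee":[0.2052,-0.0565,0.9492],"u":[0.2215,-0.8619,0.8625]}
{"k":22,"ang":[0.6418,0.6845,-0.4524],"qdot":[0.0187,-0.013,0.0054],"p_ee":[0.2053,-0.0567,0.9492],"u":[0.1528,-0.8324,0.8478]}
{"k":23,"ang":[0.642,0.6843,-0.4524],"qdot":[0.0239,-0.0158,0.0055],"p_ee":[0.2055,-0.0569,0.9491],"u":[0.09,-0.8056,0.8345]}
{"k":24,"ang":[0.6423,0.6842,-0.4523],"qdot":[0.0286,-0.0179,0.0056],"p_ee":[0.2057,-0.0571,0.9491],"u":[0.0323,-0.781,0.8223]}
{"k":25,"ang":[0.6426,0.684,-0.4522],"qdot":[0.0327,-0.0192,0.0057],"p_ee":[0.2059,-0.0574,0.9491],"u":[-0.0208,-0.7584,0.8111]}
{"k":26,"ang":[0.643,0.6838,-0.4522],"qdot":[0.0363,-0.0202,0.0058],"p_ee":[0.2061,-0.0577,0.949],"u":[-0.0699,-0.7376,0.8008]}
{"k":27,"ang":[0.6433,0.6836,-0.4521],"qdot":[0.0394,-0.0208,0.0059],"p_ee":[0.2064,-0.0581,0.949],"u":[-0.1151,-0.7185,0.7913]}
{"k":28,"ang":[0.6437,0.6834,-0.4521],"qdot":[0.0419,-0.0212,0.0059],"p_ee":[0.2067,-0.0585,0.9489],"u":[-0.1567,-0.7009,0.7826]}
{"k":29,"ang":[0.6442,0.6832,-0.452],"qdot":[0.044,-0.0215,0.006],"p_ee":[0.207,-0.0589,0.9488],"u":[-0.1951,-0.6847,0.7746]}
{"k":30,"ang":[0.6446,0.6829,-0.452],"qdot":[0.0457,-0.0217,0.006],"p_ee":[0.2072,-0.0593,0.9488],"u":[-0.2303,-0.6698,0.7673]}
{"k":31,"ang":[0.6451,0.6827,-0.4519],"qdot":[0.047,-0.0218,0.006],"p_ee":[0.2076,-0.0597,0.9487],"u":[-0.2627,-0.6562,0.7605]}
{"k":32,"ang":[0.6456,0.6825,-0.4518],"qdot":[0.048,-0.0218,0.006],"p_ee":[0.2079,-0.0601,0.9486],"u":[-0.2924,-0.6437,0.7543]}
{"k":33,"ang":[0.646,0.6823,-0.4518],"qdot":[0.0486,-0.0218,0.006],"p_ee":[0.2082,-0.0605,0.9485],"u":[-0.3196,-0.6322,0.7487]}
{"k":34,"ang":[0.6465,0.6821,-0.4517],"qdot":[0.0489,-0.0217,0.006],"p_ee":[0.2085,-0.061,0.9485],"u":[-0.3444,-0.6217,0.7435]}
{"k":35,"ang":[0.647,0.6819,-0.4517],"qdot":[0.0489,-0.0216,0.0059],"p_ee":[0.2088,-0.0614,0.9484],"u":[-0.3671,-0.6122,0.7388]}
{"k":36,"ang":[0.6475,0.6816,-0.4516],"qdot":[0.0487,-0.0215,0.0059],"p_ee":[0.2091,-0.0618,0.9483],"u":[-0.3876,-0.6035,0.7345]}
{"k":37,"ang":[0.648,0.6814,-0.4515],"qdot":[0.0483,-0.0214,0.0059],"p_ee":[0.2094,-0.0623,0.9482],"u":[-0.4063,-0.5956,0.7306]}
{"k":38,"ang":[0.6485,0.6812,-0.4515],"qdot":[0.0477,-0.0212,0.0058],"p_ee":[0.2097,-0.0627,0.9482]}


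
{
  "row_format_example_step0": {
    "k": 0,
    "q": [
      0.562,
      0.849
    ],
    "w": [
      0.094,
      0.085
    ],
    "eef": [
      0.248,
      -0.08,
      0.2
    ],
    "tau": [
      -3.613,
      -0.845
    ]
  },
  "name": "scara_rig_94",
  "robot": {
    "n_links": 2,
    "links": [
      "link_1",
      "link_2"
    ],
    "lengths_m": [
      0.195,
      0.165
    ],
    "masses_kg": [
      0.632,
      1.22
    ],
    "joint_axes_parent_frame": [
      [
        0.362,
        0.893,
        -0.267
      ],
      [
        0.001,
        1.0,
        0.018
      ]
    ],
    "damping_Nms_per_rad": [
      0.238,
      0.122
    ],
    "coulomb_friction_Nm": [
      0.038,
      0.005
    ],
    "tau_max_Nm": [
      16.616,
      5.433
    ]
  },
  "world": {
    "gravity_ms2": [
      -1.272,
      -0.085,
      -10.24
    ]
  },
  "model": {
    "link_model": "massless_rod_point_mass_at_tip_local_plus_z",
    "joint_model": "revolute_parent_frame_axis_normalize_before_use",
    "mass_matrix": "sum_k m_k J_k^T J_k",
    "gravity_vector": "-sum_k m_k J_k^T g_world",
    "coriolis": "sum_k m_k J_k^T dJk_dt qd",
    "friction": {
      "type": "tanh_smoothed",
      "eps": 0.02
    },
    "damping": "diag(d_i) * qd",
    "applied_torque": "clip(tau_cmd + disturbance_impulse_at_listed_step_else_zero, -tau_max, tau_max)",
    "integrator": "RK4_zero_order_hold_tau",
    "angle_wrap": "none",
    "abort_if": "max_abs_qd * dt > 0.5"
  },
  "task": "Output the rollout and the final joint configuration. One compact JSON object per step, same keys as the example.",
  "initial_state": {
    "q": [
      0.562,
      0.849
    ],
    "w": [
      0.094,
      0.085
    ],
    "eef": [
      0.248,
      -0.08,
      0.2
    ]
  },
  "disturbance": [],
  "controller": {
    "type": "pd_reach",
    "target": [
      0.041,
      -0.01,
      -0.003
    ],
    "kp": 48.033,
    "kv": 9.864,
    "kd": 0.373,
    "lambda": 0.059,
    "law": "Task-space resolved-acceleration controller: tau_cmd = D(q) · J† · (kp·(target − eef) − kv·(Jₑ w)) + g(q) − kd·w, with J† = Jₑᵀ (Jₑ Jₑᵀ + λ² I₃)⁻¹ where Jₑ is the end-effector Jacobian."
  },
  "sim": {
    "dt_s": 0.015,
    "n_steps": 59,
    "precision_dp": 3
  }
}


{"k":1,"q":[0.561,0.858],"w":[-0.278,1.126],"eef":[0.248,-0.08,0.199],"tau":[-3.492,-1.347]}
{"k":2,"q":[0.555,0.878],"w":[-0.406,1.516],"eef":[0.248,-0.079,0.197],"tau":[-3.456,-1.537]}
{"k":3,"q":[0.549,0.902],"w":[-0.449,1.677],"eef":[0.247,-0.077,0.195],"tau":[-3.446,-1.615]}
{"k":4,"q":[0.542,0.928],"w":[-0.464,1.756],"eef":[0.247,-0.076,0.192],"tau":[-3.442,-1.651]}
{"k":5,"q":[0.535,0.955],"w":[-0.467,1.803],"eef":[0.247,-0.074,0.19],"tau":[-3.438,-1.673]}
{"k":6,"q":[0.528,0.982],"w":[-0.468,1.838],"eef":[0.246,-0.073,0.187],"tau":[-3.433,-1.687]}
{"k":7,"q":[0.521,1.01],"w":[-0.467,1.866],"eef":[0.246,-0.071,0.184],"tau":[-3.425,-1.699]}
{"k":8,"q":[0.514,1.038],"w":[-0.465,1.892],"eef":[0.245,-0.07,0.181],"tau":[-3.414,-1.708]}
{"k":9,"q":[0.507,1.066],"w":[-0.463,1.915],"eef":[0.245,-0.068,0.178],"tau":[-3.401,-1.717]}
{"k":10,"q":[0.5,1.095],"w":[-0.461,1.936],"eef":[0.244,-0.066,0.175],"tau":[-3.386,-1.724]}
{"k":11,"q":[0.493,1.124],"w":[-0.458,1.956],"eef":[0.243,-0.065,0.172],"tau":[-3.37,-1.73]}
{"k":12,"q":[0.486,1.154],"w":[-0.455,1.973],"eef":[0.242,-0.063,0.169],"tau":[-3.351,-1.736]}
{"k":13,"q":[0.48,1.184],"w":[-0.451,1.989],"eef":[0.241,-0.062,0.166],"tau":[-3.331,-1.741]}
{"k":14,"q":[0.473,1.214],"w":[-0.447,2.002],"eef":[0.24,-0.06,0.163],"tau":[-3.309,-1.745]}
{"k":15,"q":[0.466,1.244],"w":[-0.442,2.014],"eef":[0.239,-0.058,0.159],"tau":[-3.286,-1.748]}
{"k":16,"q":[0.46,1.274],"w":[-0.436,2.023],"eef":[0.238,-0.057,0.156],"tau":[-3.262,-1.75]}
{"k":17,"q":[0.453,1.304],"w":[-0.429,2.031],"eef":[0.236,-0.055,0.153],"tau":[-3.236,-1.751]}
{"k":18,"q":[0.447,1.335],"w":[-0.421,2.037],"eef":[0.235,-0.053,0.149],"tau":[-3.209,-1.752]}
{"k":19,"q":[0.441,1.365],"w":[-0.413,2.04],"eef":[0.233,-0.052,0.146],"tau":[-3.181,-1.752]}
{"k":20,"q":[0.435,1.396],"w":[-0.404,2.042],"eef":[0.232,-0.05,0.142],"tau":[-3.152,-1.751]}
{"k":21,"q":[0.429,1.427],"w":[-0.394,2.042],"eef":[0.23,-0.049,0.139],"tau":[-3.122,-1.749]}
{"k":22,"q":[0.423,1.457],"w":[-0.384,2.039],"eef":[0.228,-0.047,0.135],"tau":[-3.092,-1.746]}
{"k":23,"q":[0.417,1.488],"w":[-0.372,2.035],"eef":[0.226,-0.046,0.132],"tau":[-3.06,-1.742]}
{"k":24,"q":[0.412,1.518],"w":[-0.361,2.029],"eef":[0.224,-0.044,0.128],"tau":[-3.027,-1.737]}
{"k":25,"q":[0.406,1.549],"w":[-0.348,2.021],"eef":[0.222,-0.043,0.125],"tau":[-2.994,-1.731]}
{"k":26,"q":[0.401,1.579],"w":[-0.335,2.011],"eef":[0.22,-0.041,0.121],"tau":[-2.96,-1.724]}
{"k":27,"q":[0.396,1.609],"w":[-0.321,1.999],"eef":[0.218,-0.04,0.117],"tau":[-2.925,-1.715]}
{"k":28,"q":[0.392,1.639],"w":[-0.307,1.986],"eef":[0.215,-0.038,0.114],"tau":[-2.89,-1.706]}
{"k":29,"q":[0.387,1.668],"w":[-0.292,1.97],"eef":[0.213,-0.037,0.111],"tau":[-2.854,-1.696]}
{"k":30,"q":[0.383,1.698],"w":[-0.277,1.954],"eef":[0.211,-0.036,0.107],"tau":[-2.818,-1.685]}
{"k":31,"q":[0.379,1.727],"w":[-0.262,1.935],"eef":[0.208,-0.035,0.104],"tau":[-2.781,-1.672]}
{"k":32,"q":[0.375,1.756],"w":[-0.246,1.916],"eef":[0.206,-0.033,0.1],"tau":[-2.744,-1.659]}
{"k":33,"q":[0.371,1.785],"w":[-0.23,1.894],"eef":[0.203,-0.032,0.097],"tau":[-2.706,-1.644]}
{"k":34,"q":[0.368,1.813],"w":[-0.214,1.872],"eef":[0.2,-0.031,0.094],"tau":[-2.669,-1.628]}
{"k":35,"q":[0.365,1.841],"w":[-0.198,1.848],"eef":[0.198,-0.03,0.091],"tau":[-2.631,-1.611]}
{"k":36,"q":[0.362,1.868],"w":[-0.181,1.823],"eef":[0.195,-0.029,0.087],"tau":[-2.592,-1.594]}
{"k":37,"q":[0.36,1.895],"w":[-0.165,1.797],"eef":[0.192,-0.028,0.084],"tau":[-2.554,-1.575]}
{"k":38,"q":[0.357,1.922],"w":[-0.148,1.77],"eef":[0.189,-0.027,0.081],"tau":[-2.516,-1.555]}
{"k":39,"q":[0.355,1.949],"w":[-0.132,1.743],"eef":[0.186,-0.026,0.078],"tau":[-2.478,-1.534]}
{"k":40,"q":[0.353,1.974],"w":[-0.116,1.714],"eef":[0.183,-0.025,0.075],"tau":[-2.44,-1.513]}
{"k":41,"q":[0.352,2.0],"w":[-0.1,1.685],"eef":[0.181,-0.024,0.073],"tau":[-2.401,-1.49]}
{"k":42,"q":[0.35,2.025],"w":[-0.084,1.655],"eef":[0.178,-0.024,0.07],"tau":[-2.364,-1.467]}
{"k":43,"q":[0.349,2.05],"w":[-0.069,1.624],"eef":[0.175,-0.023,0.067],"tau":[-2.326,-1.443]}
{"k":44,"q":[0.348,2.074],"w":[-0.053,1.593],"eef":[0.172,-0.022,0.065],"tau":[-2.289,-1.418]}
{"k":45,"q":[0.348,2.097],"w":[-0.038,1.562],"eef":[0.169,-0.021,0.062],"tau":[-2.252,-1.393]}
{"k":46,"q":[0.347,2.121],"w":[-0.025,1.53],"eef":[0.166,-0.021,0.06],"tau":[-2.214,-1.367]}
{"k":47,"q":[0.347,2.143],"w":[-0.013,1.499],"eef":[0.163,-0.02,0.057],"tau":[-2.176,-1.34]}
{"k":48,"q":[0.347,2.166],"w":[-0.004,1.468],"eef":[0.161,-0.019,0.055],"tau":[-2.135,-1.313]}
{"k":49,"q":[0.347,2.187],"w":[0.002,1.438],"eef":[0.158,-0.019,0.053],"tau":[-2.093,-1.287]}
{"k":50,"q":[0.347,2.209],"w":[0.007,1.407],"eef":[0.155,-0.018,0.051],"tau":[-2.051,-1.259]}
{"k":51,"q":[0.347,2.23],"w":[0.011,1.375],"eef":[0.152,-0.018,0.049],"tau":[-2.009,-1.232]}
{"k":52,"q":[0.347,2.25],"w":[0.016,1.344],"eef":[0.149,-0.017,0.047],"tau":[-1.969,-1.204]}
{"k":53,"q":[0.347,2.27],"w":[0.02,1.312],"eef":[0.147,-0.017,0.045],"tau":[-1.929,-1.176]}
{"k":54,"q":[0.348,2.289],"w":[0.026,1.28],"eef":[0.144,-0.016,0.044],"tau":[-1.89,-1.148]}
{"k":55,"q":[0.348,2.308],"w":[0.031,1.249],"eef":[0.141,-0.016,0.042],"tau":[-1.853,-1.119]}
{"k":56,"q":[0.349,2.327],"w":[0.038,1.217],"eef":[0.139,-0.015,0.041],"tau":[-1.817,-1.091]}
{"k":57,"q":[0.349,2.345],"w":[0.044,1.185],"eef":[0.136,-0.015,0.039],"tau":[-1.783,-1.063]}
{"k":58,"q":[0.35,2.363],"w":[0.052,1.154],"eef":[0.134,-0.014,0.038],"tau":[-1.75,-1.035]}
{"k":59,"q":[0.351,2.38],"w":[0.059,1.123],"eef":[0.131,-0.014,0.036]}
{"summary": "final q (rad): 0.351 2.380"}


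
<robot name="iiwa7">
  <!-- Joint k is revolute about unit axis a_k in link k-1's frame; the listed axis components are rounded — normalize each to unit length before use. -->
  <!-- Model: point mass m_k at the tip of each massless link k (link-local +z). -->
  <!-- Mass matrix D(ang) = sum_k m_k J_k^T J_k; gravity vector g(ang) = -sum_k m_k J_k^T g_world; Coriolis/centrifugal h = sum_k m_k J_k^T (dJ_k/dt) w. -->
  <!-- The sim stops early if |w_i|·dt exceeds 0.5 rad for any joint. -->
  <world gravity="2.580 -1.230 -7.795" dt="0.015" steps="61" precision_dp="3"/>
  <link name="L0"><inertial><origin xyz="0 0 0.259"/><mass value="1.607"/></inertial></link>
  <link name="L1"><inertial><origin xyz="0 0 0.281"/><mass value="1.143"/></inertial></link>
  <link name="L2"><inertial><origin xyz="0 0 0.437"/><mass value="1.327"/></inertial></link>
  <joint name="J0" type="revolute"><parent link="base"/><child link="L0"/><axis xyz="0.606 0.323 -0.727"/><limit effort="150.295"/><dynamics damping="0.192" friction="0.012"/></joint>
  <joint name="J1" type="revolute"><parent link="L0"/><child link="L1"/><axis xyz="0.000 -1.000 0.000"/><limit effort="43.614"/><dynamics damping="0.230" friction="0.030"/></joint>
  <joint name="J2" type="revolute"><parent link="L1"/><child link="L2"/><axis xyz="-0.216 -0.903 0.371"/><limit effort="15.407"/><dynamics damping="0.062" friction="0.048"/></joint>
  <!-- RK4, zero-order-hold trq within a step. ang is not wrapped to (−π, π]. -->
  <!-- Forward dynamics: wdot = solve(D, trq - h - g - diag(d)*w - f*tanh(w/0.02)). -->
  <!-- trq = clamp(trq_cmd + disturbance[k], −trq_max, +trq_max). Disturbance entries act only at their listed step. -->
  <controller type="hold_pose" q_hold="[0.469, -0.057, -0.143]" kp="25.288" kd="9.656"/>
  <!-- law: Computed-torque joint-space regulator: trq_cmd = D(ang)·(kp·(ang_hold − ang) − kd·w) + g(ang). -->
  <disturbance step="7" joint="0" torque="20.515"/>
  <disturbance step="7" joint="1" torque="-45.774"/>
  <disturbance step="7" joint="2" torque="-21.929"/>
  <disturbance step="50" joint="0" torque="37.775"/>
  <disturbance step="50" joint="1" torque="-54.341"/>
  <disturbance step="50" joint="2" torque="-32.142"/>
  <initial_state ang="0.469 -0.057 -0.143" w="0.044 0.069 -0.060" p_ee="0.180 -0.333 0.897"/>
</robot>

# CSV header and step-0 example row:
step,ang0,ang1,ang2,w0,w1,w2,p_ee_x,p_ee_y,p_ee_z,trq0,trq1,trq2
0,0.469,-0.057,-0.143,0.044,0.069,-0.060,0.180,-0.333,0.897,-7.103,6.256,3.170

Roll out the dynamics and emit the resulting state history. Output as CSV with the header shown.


step,ang0,ang1,ang2,w0,w1,w2,p_ee_x,p_ee_y,p_ee_z,trq0,trq1,trq2
1,0.470,-0.056,-0.144,0.041,0.045,-0.021,0.180,-0.333,0.897,-7.067,6.277,3.164
2,0.470,-0.056,-0.144,0.036,0.030,-0.002,0.179,-0.334,0.897,-7.034,6.295,3.163
3,0.471,-0.055,-0.144,0.030,0.023,0.003,0.179,-0.334,0.897,-7.005,6.311,3.165
4,0.471,-0.055,-0.144,0.024,0.018,0.004,0.179,-0.334,0.897,-6.980,6.325,3.168
5,0.471,-0.055,-0.144,0.020,0.014,0.003,0.179,-0.334,0.897,-6.957,6.337,3.170
6,0.472,-0.054,-0.144,0.015,0.010,0.003,0.179,-0.335,0.897,-6.936,6.347,3.172
7,0.472,-0.054,-0.144,0.012,0.008,0.002,0.179,-0.335,0.897,13.597,-39.418,-15.407
8,0.473,-0.066,-0.132,0.196,-1.552,1.576,0.183,-0.336,0.896,-9.967,13.158,5.935
9,0.476,-0.087,-0.111,0.148,-1.269,1.225,0.190,-0.337,0.894,-9.688,12.498,5.664
10,0.478,-0.104,-0.094,0.110,-1.025,0.930,0.196,-0.339,0.892,-9.431,11.899,5.417
11,0.479,-0.118,-0.082,0.080,-0.815,0.685,0.201,-0.340,0.890,-9.195,11.356,5.191
12,0.480,-0.129,-0.074,0.056,-0.636,0.484,0.206,-0.341,0.889,-8.976,10.865,4.986
13,0.481,-0.137,-0.068,0.037,-0.485,0.319,0.209,-0.342,0.887,-8.775,10.420,4.799
14,0.482,-0.144,-0.064,0.021,-0.356,0.186,0.212,-0.342,0.886,-8.590,10.018,4.629
15,0.482,-0.148,-0.062,0.009,-0.249,0.080,0.214,-0.343,0.886,-8.421,9.655,4.476
16,0.482,-0.151,-0.061,-0.001,-0.161,0.001,0.216,-0.344,0.885,-8.266,9.326,4.335
17,0.482,-0.153,-0.062,-0.005,-0.101,-0.028,0.218,-0.344,0.884,-8.124,9.029,4.198
18,0.482,-0.154,-0.062,-0.007,-0.055,-0.041,0.218,-0.344,0.884,-7.996,8.760,4.072
19,0.482,-0.155,-0.063,-0.008,-0.017,-0.048,0.219,-0.344,0.884,-7.878,8.517,3.957
20,0.481,-0.155,-0.064,-0.009,0.012,-0.046,0.219,-0.344,0.884,-7.772,8.302,3.853
21,0.481,-0.155,-0.064,-0.009,0.033,-0.038,0.219,-0.344,0.884,-7.675,8.111,3.760
22,0.481,-0.154,-0.065,-0.009,0.050,-0.030,0.219,-0.344,0.884,-7.587,7.940,3.675
23,0.481,-0.153,-0.065,-0.010,0.065,-0.023,0.219,-0.344,0.884,-7.507,7.786,3.599
24,0.481,-0.152,-0.065,-0.010,0.078,-0.019,0.218,-0.344,0.884,-7.435,7.647,3.532
25,0.481,-0.151,-0.066,-0.010,0.089,-0.017,0.217,-0.344,0.884,-7.370,7.521,3.471
26,0.481,-0.149,-0.066,-0.010,0.098,-0.015,0.216,-0.343,0.885,-7.311,7.408,3.417
27,0.480,-0.148,-0.066,-0.011,0.106,-0.014,0.215,-0.343,0.885,-7.258,7.307,3.369
28,0.480,-0.146,-0.066,-0.011,0.112,-0.014,0.214,-0.342,0.886,-7.210,7.215,3.326
29,0.480,-0.145,-0.067,-0.011,0.116,-0.013,0.213,-0.342,0.886,-7.167,7.133,3.287
30,0.480,-0.143,-0.067,-0.011,0.120,-0.013,0.212,-0.342,0.887,-7.128,7.060,3.253
31,0.480,-0.141,-0.067,-0.011,0.122,-0.013,0.211,-0.341,0.887,-7.093,6.994,3.222
32,0.480,-0.139,-0.067,-0.011,0.123,-0.013,0.210,-0.341,0.888,-7.062,6.935,3.195
33,0.479,-0.137,-0.067,-0.011,0.123,-0.013,0.209,-0.340,0.888,-7.034,6.882,3.171
34,0.479,-0.135,-0.067,-0.011,0.123,-0.012,0.208,-0.340,0.889,-7.009,6.834,3.149
35,0.479,-0.134,-0.068,-0.011,0.122,-0.012,0.207,-0.340,0.889,-6.986,6.792,3.130
36,0.479,-0.132,-0.068,-0.011,0.121,-0.012,0.206,-0.339,0.890,-6.966,6.754,3.113
37,0.479,-0.130,-0.068,-0.010,0.119,-0.012,0.204,-0.339,0.890,-6.948,6.720,3.099
38,0.479,-0.128,-0.068,-0.010,0.117,-0.012,0.203,-0.338,0.890,-6.932,6.690,3.086
39,0.478,-0.126,-0.068,-0.010,0.114,-0.012,0.202,-0.338,0.891,-6.918,6.664,3.075
40,0.478,-0.125,-0.069,-0.010,0.111,-0.013,0.201,-0.338,0.891,-6.905,6.640,3.065
41,0.478,-0.123,-0.069,-0.009,0.108,-0.013,0.200,-0.337,0.892,-6.894,6.619,3.056
42,0.478,-0.122,-0.069,-0.009,0.105,-0.013,0.199,-0.337,0.892,-6.884,6.601,3.049
43,0.478,-0.120,-0.069,-0.009,0.102,-0.013,0.198,-0.337,0.893,-6.875,6.584,3.042
44,0.478,-0.118,-0.069,-0.008,0.099,-0.013,0.197,-0.336,0.893,-6.868,6.570,3.037
45,0.478,-0.117,-0.070,-0.008,0.095,-0.013,0.197,-0.336,0.893,-6.861,6.557,3.032
46,0.478,-0.116,-0.070,-0.008,0.092,-0.013,0.196,-0.336,0.894,-6.855,6.546,3.029
47,0.477,-0.114,-0.070,-0.007,0.089,-0.013,0.195,-0.335,0.894,-6.850,6.536,3.025
48,0.477,-0.113,-0.070,-0.007,0.085,-0.013,0.194,-0.335,0.894,-6.846,6.528,3.023
49,0.477,-0.112,-0.070,-0.007,0.082,-0.013,0.193,-0.335,0.895,-6.842,6.521,3.021
50,0.477,-0.110,-0.071,-0.007,0.079,-0.014,0.193,-0.335,0.895,30.937,-43.614,-15.407
51,0.482,-0.128,-0.043,0.656,-2.345,3.619,0.195,-0.336,0.894,-12.462,13.947,5.747
52,0.491,-0.159,0.005,0.509,-1.901,2.859,0.201,-0.339,0.892,-11.945,13.205,5.456
53,0.498,-0.185,0.043,0.394,-1.512,2.211,0.205,-0.341,0.889,-11.471,12.531,5.188
54,0.503,-0.205,0.072,0.304,-1.177,1.669,0.209,-0.343,0.887,-11.035,11.920,4.945
55,0.507,-0.221,0.094,0.232,-0.892,1.219,0.212,-0.345,0.885,-10.634,11.369,4.726
56,0.510,-0.232,0.109,0.174,-0.653,0.850,0.214,-0.346,0.884,-10.263,10.872,4.529
57,0.512,-0.240,0.120,0.126,-0.453,0.549,0.216,-0.348,0.883,-9.921,10.426,4.352
58,0.514,-0.246,0.126,0.086,-0.286,0.305,0.218,-0.349,0.882,-9.607,10.026,4.194
59,0.515,-0.249,0.129,0.053,-0.148,0.108,0.219,-0.349,0.881,-9.318,9.666,4.053
60,0.515,-0.251,0.130,0.026,-0.040,-0.040,0.220,-0.350,0.881,-9.054,9.343,3.925
61,0.515,-0.251,0.128,0.007,0.027,-0.112,0.220,-0.350,0.880,,,


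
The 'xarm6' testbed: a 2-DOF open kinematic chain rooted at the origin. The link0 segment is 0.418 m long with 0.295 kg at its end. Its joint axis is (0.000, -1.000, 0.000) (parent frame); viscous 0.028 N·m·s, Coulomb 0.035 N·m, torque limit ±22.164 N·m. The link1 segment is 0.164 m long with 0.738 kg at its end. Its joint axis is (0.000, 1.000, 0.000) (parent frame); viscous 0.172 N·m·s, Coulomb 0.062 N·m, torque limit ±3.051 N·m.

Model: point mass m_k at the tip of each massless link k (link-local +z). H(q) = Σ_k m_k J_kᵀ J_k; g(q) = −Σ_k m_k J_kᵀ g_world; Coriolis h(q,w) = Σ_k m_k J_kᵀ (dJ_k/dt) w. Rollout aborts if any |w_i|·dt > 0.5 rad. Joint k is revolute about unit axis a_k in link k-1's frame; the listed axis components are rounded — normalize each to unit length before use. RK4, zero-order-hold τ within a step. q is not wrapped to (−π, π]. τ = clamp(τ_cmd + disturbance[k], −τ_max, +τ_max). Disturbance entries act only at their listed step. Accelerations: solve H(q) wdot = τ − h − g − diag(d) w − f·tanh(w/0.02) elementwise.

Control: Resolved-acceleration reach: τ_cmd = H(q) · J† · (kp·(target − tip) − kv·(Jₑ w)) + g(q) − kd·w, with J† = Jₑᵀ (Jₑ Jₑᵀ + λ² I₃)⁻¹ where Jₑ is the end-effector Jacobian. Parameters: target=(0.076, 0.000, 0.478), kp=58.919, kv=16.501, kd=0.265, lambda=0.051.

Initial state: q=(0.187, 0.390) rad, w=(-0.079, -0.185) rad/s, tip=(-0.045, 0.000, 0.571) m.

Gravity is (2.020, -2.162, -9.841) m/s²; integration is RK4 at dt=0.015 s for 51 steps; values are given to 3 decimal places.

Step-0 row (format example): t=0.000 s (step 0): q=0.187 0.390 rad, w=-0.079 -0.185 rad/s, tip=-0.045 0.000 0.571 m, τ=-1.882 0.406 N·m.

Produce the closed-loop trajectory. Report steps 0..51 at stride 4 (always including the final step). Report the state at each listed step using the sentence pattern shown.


t=0.060 s (step 4): q=0.179 0.417 rad, w=-0.242 0.496 rad/s, tip=-0.036 0.000 0.571 m, τ=0.027 -0.244 N·m.
t=0.120 s (step 8): q=0.162 0.447 rad, w=-0.301 0.502 rad/s, tip=-0.022 0.000 0.570 m, τ=0.766 -0.434 N·m.
t=0.180 s (step 12): q=0.145 0.476 rad, w=-0.276 0.495 rad/s, tip=-0.007 0.000 0.569 m, τ=1.079 -0.528 N·m.
t=0.240 s (step 16): q=0.130 0.506 rad, w=-0.227 0.485 rad/s, tip=0.006 0.000 0.567 m, τ=1.222 -0.582 N·m.
t=0.300 s (step 20): q=0.118 0.534 rad, w=-0.176 0.476 rad/s, tip=0.017 0.000 0.565 m, τ=1.295 -0.620 N·m.
t=0.360 s (step 24): q=0.108 0.563 rad, w=-0.131 0.466 rad/s, tip=0.027 0.000 0.563 m, τ=1.335 -0.651 N·m.
t=0.420 s (step 28): q=0.102 0.590 rad, w=-0.092 0.458 rad/s, tip=0.035 0.000 0.561 m, τ=1.360 -0.677 N·m.
t=0.480 s (step 32): q=0.097 0.617 rad, w=-0.060 0.449 rad/s, tip=0.041 0.000 0.558 m, τ=1.377 -0.700 N·m.
t=0.540 s (step 36): q=0.094 0.644 rad, w=-0.034 0.440 rad/s, tip=0.046 0.000 0.556 m, τ=1.388 -0.722 N·m.
t=0.600 s (step 40): q=0.093 0.670 rad, w=-0.015 0.428 rad/s, tip=0.051 0.000 0.554 m, τ=1.400 -0.742 N·m.
t=0.660 s (step 44): q=0.092 0.695 rad, w=-0.003 0.412 rad/s, tip=0.054 0.000 0.551 m, τ=1.419 -0.762 N·m.
t=0.720 s (step 48): q=0.092 0.719 rad, w=0.006 0.397 rad/s, tip=0.058 0.000 0.549 m, τ=1.440 -0.781 N·m.
t=0.765 s (step 51): q=0.093 0.737 rad, w=0.011 0.387 rad/s, tip=0.060 0.000 0.547 m.


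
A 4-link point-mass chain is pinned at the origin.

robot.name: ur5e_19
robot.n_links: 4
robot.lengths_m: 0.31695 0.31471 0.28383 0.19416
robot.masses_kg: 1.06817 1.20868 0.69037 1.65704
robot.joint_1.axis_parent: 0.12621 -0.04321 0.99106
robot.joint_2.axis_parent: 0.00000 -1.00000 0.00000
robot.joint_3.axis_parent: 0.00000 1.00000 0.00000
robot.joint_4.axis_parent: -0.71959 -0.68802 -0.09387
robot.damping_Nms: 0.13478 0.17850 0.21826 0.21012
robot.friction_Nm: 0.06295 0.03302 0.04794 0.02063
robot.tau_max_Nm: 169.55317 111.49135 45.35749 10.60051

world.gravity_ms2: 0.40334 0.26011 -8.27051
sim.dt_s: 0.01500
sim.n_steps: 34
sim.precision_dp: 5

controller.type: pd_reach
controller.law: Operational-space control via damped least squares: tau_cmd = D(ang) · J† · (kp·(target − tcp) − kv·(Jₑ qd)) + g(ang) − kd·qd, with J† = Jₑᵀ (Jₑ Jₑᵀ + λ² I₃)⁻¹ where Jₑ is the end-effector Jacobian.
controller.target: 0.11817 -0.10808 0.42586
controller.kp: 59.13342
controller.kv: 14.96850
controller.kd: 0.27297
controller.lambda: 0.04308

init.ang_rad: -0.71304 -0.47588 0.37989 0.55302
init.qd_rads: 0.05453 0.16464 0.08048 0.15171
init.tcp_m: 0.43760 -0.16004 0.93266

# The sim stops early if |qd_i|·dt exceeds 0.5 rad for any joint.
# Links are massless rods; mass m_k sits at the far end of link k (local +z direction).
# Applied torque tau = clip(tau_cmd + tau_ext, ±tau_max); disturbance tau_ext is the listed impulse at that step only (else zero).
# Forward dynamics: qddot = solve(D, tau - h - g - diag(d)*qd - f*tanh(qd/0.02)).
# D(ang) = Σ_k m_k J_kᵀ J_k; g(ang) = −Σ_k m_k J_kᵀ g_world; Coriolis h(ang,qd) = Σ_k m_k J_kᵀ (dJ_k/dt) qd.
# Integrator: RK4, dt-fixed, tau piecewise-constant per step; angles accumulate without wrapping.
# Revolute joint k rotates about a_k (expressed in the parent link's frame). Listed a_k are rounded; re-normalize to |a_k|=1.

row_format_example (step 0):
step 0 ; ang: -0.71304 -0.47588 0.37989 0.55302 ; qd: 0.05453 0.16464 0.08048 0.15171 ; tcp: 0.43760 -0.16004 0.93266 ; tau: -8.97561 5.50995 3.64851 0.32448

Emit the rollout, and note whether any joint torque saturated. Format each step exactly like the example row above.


step 1 ; ang: -0.72563 -0.46477 0.40197 0.58361 ; qd: -1.67021 1.28466 2.76899 3.73363 ; tcp: 0.43561 -0.15871 0.93106 ; tau: -6.72996 6.56002 1.25434 -0.39192
step 2 ; ang: -0.75675 -0.44059 0.45421 0.64867 ; qd: -2.45359 1.91762 4.14455 4.85009 ; tcp: 0.43171 -0.15819 0.92590 ; tau: -4.55872 7.79943 -0.32227 -0.14064
step 3 ; ang: -0.79632 -0.40881 0.52245 0.72316 ; qd: -2.81577 2.31024 4.93204 5.04868 ; tcp: 0.42646 -0.15876 0.91853 ; tau: -2.75397 8.83311 -1.38772 0.27221
step 4 ; ang: -0.83964 -0.37210 0.60035 0.79772 ; qd: -2.95972 2.58080 5.44618 4.88000 ; tcp: 0.42017 -0.16015 0.90957 ; tau: -1.39970 9.50853 -2.10532 0.61235
step 5 ; ang: -0.88414 -0.33188 0.68481 0.86843 ; qd: -2.97724 2.78028 5.81300 4.54572 ; tcp: 0.41306 -0.16198 0.89933 ; tau: -0.45709 9.83364 -2.58897 0.83282
step 6 ; ang: -0.92833 -0.28905 0.77403 0.93348 ; qd: -2.91869 2.93142 6.08314 4.12860 ; tcp: 0.40530 -0.16395 0.88803 ; tau: 0.15253 9.87319 -2.92480 0.94402
step 7 ; ang: -0.97130 -0.24424 0.86672 0.99194 ; qd: -2.81581 3.04557 6.27741 3.66883 ; tcp: 0.39704 -0.16581 0.87582 ; tau: 0.51051 9.70076 -3.17822 0.97114
step 8 ; ang: -1.01257 -0.19795 0.96182 1.04336 ; qd: -2.68998 3.12942 6.40497 3.19004 ; tcp: 0.38842 -0.16739 0.86284 ; tau: 0.68754 9.38060 -3.39736 0.94009
step 9 ; ang: -1.05188 -0.15060 1.05836 1.08758 ; qd: -2.55571 3.18781 6.47088 2.70847 ; tcp: 0.37955 -0.16859 0.84918 ; tau: 0.74031 8.96221 -3.61535 0.87326
step 10 ; ang: -1.08920 -0.10254 1.15545 1.12466 ; qd: -2.42250 3.22469 6.47928 2.23626 ; tcp: 0.37053 -0.16934 0.83495 ; tau: 0.71192 8.48045 -3.85244 0.78849
step 11 ; ang: -1.12458 -0.05407 1.25226 1.15481 ; qd: -2.29611 3.24354 6.43458 1.78281 ; tcp: 0.36144 -0.16964 0.82026 ; tau: 0.63375 7.95821 -4.11830 0.69927
step 12 ; ang: -1.15814 -0.00544 1.34803 1.17836 ; qd: -2.17962 3.24738 6.34179 1.35536 ; tcp: 0.35236 -0.16948 0.80519 ; tau: 0.52773 7.40991 -4.41442 0.61517
step 13 ; ang: -1.19005 0.04314 1.44209 1.19575 ; qd: -2.07425 3.23878 6.20655 0.95940 ; tcp: 0.34332 -0.16888 0.78985 ; tau: 0.40867 6.84484 -4.73658 0.54250
step 14 ; ang: -1.22046 0.09152 1.53384 1.20748 ; qd: -1.98008 3.21988 6.03497 0.59892 ; tcp: 0.33440 -0.16789 0.77433 ; tau: 0.28622 6.26981 -5.07703 0.48480
step 15 ; ang: -1.24955 0.13955 1.62279 1.21410 ; qd: -1.89658 3.19240 5.83341 0.27662 ; tcp: 0.32561 -0.16653 0.75873 ; tau: 0.16652 5.69088 -5.42636 0.44343
step 16 ; ang: -1.27746 0.18711 1.70854 1.21620 ; qd: -1.82417 3.15715 5.60814 -0.00237 ; tcp: 0.31699 -0.16486 0.74313 ; tau: 0.05282 5.11075 -5.77464 0.41619
step 17 ; ang: -1.30442 0.23406 1.79077 1.21462 ; qd: -1.76910 3.11200 5.36537 -0.21693 ; tcp: 0.30856 -0.16290 0.72763 ; tau: -0.05680 4.51670 -6.11126 0.39038
step 18 ; ang: -1.33060 0.28030 1.86929 1.21006 ; qd: -1.71914 3.06220 5.11183 -0.40187 ; tcp: 0.30034 -0.16070 0.71231 ; tau: -0.15469 3.95315 -6.43069 0.38300
step 19 ; ang: -1.35607 0.32577 1.94396 1.20296 ; qd: -1.67448 3.00891 4.85275 -0.55718 ; tcp: 0.29237 -0.15832 0.69725 ; tau: -0.23996 3.42173 -6.72667 0.39017
step 20 ; ang: -1.38091 0.37043 2.01475 1.19374 ; qd: -1.63556 2.95290 4.59267 -0.68261 ; tcp: 0.28465 -0.15580 0.68253 ; tau: -0.31255 2.92267 -6.99482 0.40748
step 21 ; ang: -1.40521 0.41422 2.08166 1.18286 ; qd: -1.60232 2.89490 4.33537 -0.77993 ; tcp: 0.27719 -0.15320 0.66819 ; tau: -0.37253 2.45720 -7.23260 0.43158
step 22 ; ang: -1.42905 0.45715 2.14475 1.17070 ; qd: -1.57437 2.83566 4.08388 -0.85203 ; tcp: 0.27002 -0.15055 0.65429 ; tau: -0.42009 2.02632 -7.43899 0.45987
step 23 ; ang: -1.45250 0.49918 2.20415 1.15761 ; qd: -1.55117 2.77589 3.84049 -0.90231 ; tcp: 0.26313 -0.14790 0.64088 ; tau: -0.45551 1.63023 -7.61419 0.49024
step 24 ; ang: -1.47563 0.54032 2.25996 1.14391 ; qd: -1.53210 2.71624 3.60684 -0.93424 ; tcp: 0.25652 -0.14527 0.62798 ; tau: -0.47915 1.26820 -7.75935 0.52105
step 25 ; ang: -1.49850 0.58058 2.31236 1.12983 ; qd: -1.51651 2.65727 3.38400 -0.95112 ; tcp: 0.25020 -0.14271 0.61562 ; tau: -0.49144 0.93862 -7.87632 0.55100
step 26 ; ang: -1.52115 0.61996 2.36151 1.11558 ; qd: -1.50372 2.59948 3.17261 -0.95596 ; tcp: 0.24416 -0.14023 0.60381 ; tau: -0.49289 0.63930 -7.96738 0.57906
step 27 ; ang: -1.54363 0.65850 2.40757 1.10133 ; qd: -1.49309 2.54323 2.97291 -0.95135 ; tcp: 0.23839 -0.13785 0.59256 ; tau: -0.48411 0.36762 -8.03507 0.60449
step 28 ; ang: -1.56595 0.69620 2.45073 1.08719 ; qd: -1.48398 2.48879 2.78490 -0.93948 ; tcp: 0.23289 -0.13558 0.58187 ; tau: -0.46574 0.12084 -8.08204 0.62674
step 29 ; ang: -1.58815 0.73311 2.49116 1.07326 ; qd: -1.47579 2.43629 2.60836 -0.92216 ; tcp: 0.22766 -0.13345 0.57173 ; tau: -0.43853 -0.10377 -8.11088 0.64545
step 30 ; ang: -1.61022 0.76924 2.52902 1.05962 ; qd: -1.46795 2.38579 2.44294 -0.90086 ; tcp: 0.22267 -0.13145 0.56214 ; tau: -0.40333 -0.30875 -8.12408 0.66041
step 31 ; ang: -1.63217 0.80464 2.56449 1.04632 ; qd: -1.45995 2.33723 2.28818 -0.87674 ; tcp: 0.21793 -0.12960 0.55308 ; tau: -0.36102 -0.49643 -8.12394 0.67154
step 32 ; ang: -1.65400 0.83932 2.59771 1.03338 ; qd: -1.45134 2.29051 2.14356 -0.85070 ; tcp: 0.21342 -0.12788 0.54454 ; tau: -0.31260 -0.66880 -8.11255 0.67885
step 33 ; ang: -1.67569 0.87332 2.62884 1.02085 ; qd: -1.44172 2.24545 2.00856 -0.82346 ; tcp: 0.20913 -0.12630 0.53650 ; tau: -0.25908 -0.82762 -8.09177 0.68245
step 34 ; ang: -1.69723 0.90665 2.65801 1.00872 ; qd: -1.43079 2.20185 1.88260 -0.79556 ; tcp: 0.20504 -0.12486 0.52895
any joint saturated: no
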